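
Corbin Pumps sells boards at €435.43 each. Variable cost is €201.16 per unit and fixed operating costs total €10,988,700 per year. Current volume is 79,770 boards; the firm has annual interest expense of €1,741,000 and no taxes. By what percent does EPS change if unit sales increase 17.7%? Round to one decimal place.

Total contribution margin = 79,770 × €234.27 = €18,687,717.90.
Operating income = contribution − fixed costs = €18,687,717.90 − €10,988,700 = €7,699,017.90.
Interest = €1,741,000.00, so EBIT − I = €5,958,017.90.
DCL = total CM / (EBIT − I) = €18,687,717.90 / €5,958,017.90 = 3.1366.
EPS therefore changes by 3.1366 × (+17.7%) = +55.5%.

+55.5%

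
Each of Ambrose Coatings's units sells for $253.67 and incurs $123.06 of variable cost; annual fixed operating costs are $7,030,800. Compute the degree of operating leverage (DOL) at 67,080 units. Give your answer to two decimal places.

At 67,080 units, contribution = 67,080 × $130.61 = $8,761,318.80.
Operating income = contribution − fixed costs = $8,761,318.80 − $7,030,800 = $1,730,518.80.
Degree of operating leverage = $8,761,318.80 / $1,730,518.80 = 5.0628.

5.06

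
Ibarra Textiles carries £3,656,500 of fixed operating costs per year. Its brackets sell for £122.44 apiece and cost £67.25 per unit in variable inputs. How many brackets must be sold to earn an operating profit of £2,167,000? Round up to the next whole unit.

105,518 brackets

Each unit contributes £122.44 − £67.25 = £55.19.
Units = (FC + target) / CM = (£3,656,500 + £2,167,000) / £55.19 = 105,517.30, so 105,518 brackets.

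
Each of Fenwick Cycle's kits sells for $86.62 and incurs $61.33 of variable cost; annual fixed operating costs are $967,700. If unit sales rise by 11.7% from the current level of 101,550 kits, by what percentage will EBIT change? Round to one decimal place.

Contribution at this volume is 101,550 × $25.29 = $2,568,199.50.
Subtracting fixed costs: EBIT = $2,568,199.50 − $967,700 = $1,600,499.50.
DOL = contribution ÷ EBIT = $2,568,199.50 ÷ $1,600,499.50 = 1.6046.
%ΔEBIT = DOL × %ΔSales = 1.6046 × +11.7% = +18.8%.

+18.8%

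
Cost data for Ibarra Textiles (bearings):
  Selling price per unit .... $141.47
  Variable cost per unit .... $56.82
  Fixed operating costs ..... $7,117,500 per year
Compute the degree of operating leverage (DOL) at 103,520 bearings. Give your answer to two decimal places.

Contribution at this volume is 103,520 × $84.65 = $8,762,968.00.
EBIT = $8,762,968.00 − $7,117,500 = $1,645,468.00.
DOL = contribution ÷ EBIT = $8,762,968.00 ÷ $1,645,468.00 = 5.3255.

5.33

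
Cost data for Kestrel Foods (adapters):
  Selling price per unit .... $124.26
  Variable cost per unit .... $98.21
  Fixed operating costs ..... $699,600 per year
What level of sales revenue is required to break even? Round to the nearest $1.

CM per unit = $124.26 − $98.21 = $26.05; CM ratio = $26.05 / $124.26 = 0.2096.
Break-even revenue = fixed costs × price ÷ CM = $699,600 × $124.26 ÷ $26.05 = $3,337,132.

$3,337,132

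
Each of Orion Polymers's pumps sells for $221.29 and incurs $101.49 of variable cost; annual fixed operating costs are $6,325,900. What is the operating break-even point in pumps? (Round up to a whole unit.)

Each unit contributes $221.29 − $101.49 = $119.80.
Break-even Q = $6,325,900 / $119.80 = 52,803.84 → 52,804 pumps.

52,804 pumps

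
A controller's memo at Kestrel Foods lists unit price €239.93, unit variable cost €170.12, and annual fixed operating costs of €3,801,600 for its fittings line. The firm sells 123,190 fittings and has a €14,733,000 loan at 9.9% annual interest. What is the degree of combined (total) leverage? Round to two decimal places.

2.58

Total contribution margin = 123,190 × €69.81 = €8,599,893.90.
Operating income = contribution − fixed costs = €8,599,893.90 − €3,801,600 = €4,798,293.90. Interest = €1,458,567.00.
DOL = €8,599,893.90 ÷ €4,798,293.90 = 1.7923; DFL = €4,798,293.90 ÷ €3,339,726.90 = 1.4367.
Combined leverage = 1.7923 × 1.4367 = 2.5750.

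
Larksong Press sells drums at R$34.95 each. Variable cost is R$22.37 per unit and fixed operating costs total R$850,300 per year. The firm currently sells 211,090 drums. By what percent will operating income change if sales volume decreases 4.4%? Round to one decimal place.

Contribution at this volume is 211,090 × R$12.58 = R$2,655,512.20.
EBIT = R$2,655,512.20 − R$850,300 = R$1,805,212.20.
So DOL = total CM / EBIT = R$2,655,512.20 / R$1,805,212.20 = 1.4710.
%ΔEBIT = DOL × %ΔSales = 1.4710 × -4.4% = -6.5%.

-6.5%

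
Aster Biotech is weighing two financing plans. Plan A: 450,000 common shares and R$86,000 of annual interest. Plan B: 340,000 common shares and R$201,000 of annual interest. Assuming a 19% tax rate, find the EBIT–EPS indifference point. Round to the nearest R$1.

Set EPS_A = EPS_B: (EBIT − R$86,000)(1 − 0.19) ÷ 450,000 = (EBIT − R$201,000)(1 − 0.19) ÷ 340,000.
Cancelling (1 − t) and cross-multiplying: 340,000·(EBIT − 86,000) = 450,000·(EBIT − 201,000).
Solving, EBIT = (201,000·450,000 − 86,000·340,000) / (450,000 − 340,000) = 61,210,000,000 / 110,000 = 556,454.55.

R$556,455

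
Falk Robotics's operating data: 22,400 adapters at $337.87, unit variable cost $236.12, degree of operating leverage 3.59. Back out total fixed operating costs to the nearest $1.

Total contribution margin = 22,400 × $101.75 = $2,279,200.00.
Since DOL = CM ÷ EBIT, EBIT = $2,279,200.00 ÷ 3.59 = $634,874.65.
And FC = contribution − EBIT = $2,279,200.00 − $634,874.65 = $1,644,325.

$1,644,325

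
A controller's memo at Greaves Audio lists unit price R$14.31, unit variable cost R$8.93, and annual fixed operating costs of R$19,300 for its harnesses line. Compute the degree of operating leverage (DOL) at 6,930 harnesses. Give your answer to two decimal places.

Total contribution margin = 6,930 × R$5.38 = R$37,283.40.
Subtracting fixed costs: EBIT = R$37,283.40 − R$19,300 = R$17,983.40.
So DOL = total CM / EBIT = R$37,283.40 / R$17,983.40 = 2.0732.

2.07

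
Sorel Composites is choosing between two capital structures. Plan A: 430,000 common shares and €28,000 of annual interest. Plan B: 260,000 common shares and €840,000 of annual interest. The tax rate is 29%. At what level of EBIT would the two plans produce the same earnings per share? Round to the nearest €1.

€2,081,882

At indifference, (EBIT − 28,000)(1 − t)/430,000 = (EBIT − 840,000)(1 − t)/260,000.
Cancelling (1 − t) and cross-multiplying: 260,000·(EBIT − 28,000) = 430,000·(EBIT − 840,000).
EBIT × (430,000 − 260,000) = 840,000 × 430,000 − 28,000 × 260,000 = 353,920,000,000, so EBIT = 353,920,000,000 ÷ 170,000 = 2,081,882.35.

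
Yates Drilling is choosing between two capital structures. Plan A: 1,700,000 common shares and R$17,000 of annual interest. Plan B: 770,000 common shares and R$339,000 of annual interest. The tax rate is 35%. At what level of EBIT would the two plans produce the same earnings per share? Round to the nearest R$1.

R$605,602

At indifference, (EBIT − 17,000)(1 − t)/1,700,000 = (EBIT − 339,000)(1 − t)/770,000.
The (1 − t) factor cancels: (EBIT − 17,000) × 770,000 = (EBIT − 339,000) × 1,700,000.
EBIT × (1,700,000 − 770,000) = 339,000 × 1,700,000 − 17,000 × 770,000 = 563,210,000,000, so EBIT = 563,210,000,000 ÷ 930,000 = 605,602.15.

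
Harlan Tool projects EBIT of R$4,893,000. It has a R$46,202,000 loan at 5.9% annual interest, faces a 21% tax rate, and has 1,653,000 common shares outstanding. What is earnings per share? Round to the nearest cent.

Interest = R$2,725,918.00, so EBT = R$4,893,000 − R$2,725,918.00 = R$2,167,082.00.
Net income = R$2,167,082.00 × (1 − 0.21) = R$1,711,994.78.
Per share: R$1,711,994.78 / 1,653,000 shares = R$1.04.

R$1.04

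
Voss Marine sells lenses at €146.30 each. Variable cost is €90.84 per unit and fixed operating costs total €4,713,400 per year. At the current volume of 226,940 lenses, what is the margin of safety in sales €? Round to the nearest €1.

€20,767,669

Contribution margin per unit = €146.30 − €90.84 = €55.46. Break-even units = €4,713,400 ÷ €55.46 = 84,987.38; break-even revenue = 84,987.38 × €146.30 = €12,433,653.44.
Current sales = 226,940 × €146.30 = €33,201,322.00.
Margin of safety = €33,201,322.00 − €12,433,653.44 = €20,767,669.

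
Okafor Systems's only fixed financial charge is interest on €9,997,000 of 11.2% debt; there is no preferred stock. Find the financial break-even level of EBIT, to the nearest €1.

Annual interest = 11.2% × €9,997,000 = €1,119,664.00.
With no preferred dividends, EPS = 0 when EBIT exactly covers interest, so the financial break-even EBIT is €1,119,664.00.

€1,119,664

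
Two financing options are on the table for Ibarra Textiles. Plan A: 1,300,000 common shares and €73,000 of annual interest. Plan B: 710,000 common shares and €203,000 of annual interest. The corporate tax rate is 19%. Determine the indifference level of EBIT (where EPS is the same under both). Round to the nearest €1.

At indifference, (EBIT − 73,000)(1 − t)/1,300,000 = (EBIT − 203,000)(1 − t)/710,000.
The (1 − t) factor cancels: (EBIT − 73,000) × 710,000 = (EBIT − 203,000) × 1,300,000.
Solving, EBIT = (203,000·1,300,000 − 73,000·710,000) / (1,300,000 − 710,000) = 212,070,000,000 / 590,000 = 359,440.68.

€359,441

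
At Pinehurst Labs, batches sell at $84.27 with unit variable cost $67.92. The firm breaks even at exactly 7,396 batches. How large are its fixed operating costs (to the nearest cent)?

$120,924.60

Each unit contributes $84.27 − $67.92 = $16.35.
Since BE = FC / CM, FC = 7,396 × $16.35 = $120,924.60.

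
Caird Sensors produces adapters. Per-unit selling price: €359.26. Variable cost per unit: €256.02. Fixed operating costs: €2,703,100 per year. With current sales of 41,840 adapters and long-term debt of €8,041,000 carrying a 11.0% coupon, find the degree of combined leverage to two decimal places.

5.90

At 41,840 units, contribution = 41,840 × €103.24 = €4,319,561.60.
EBIT = €4,319,561.60 − €2,703,100 = €1,616,461.60. Interest = €884,510.00, so EBIT − I = €731,951.60.
Degree of total leverage = total CM / (EBIT − interest) = €4,319,561.60 / €731,951.60 = 5.9014.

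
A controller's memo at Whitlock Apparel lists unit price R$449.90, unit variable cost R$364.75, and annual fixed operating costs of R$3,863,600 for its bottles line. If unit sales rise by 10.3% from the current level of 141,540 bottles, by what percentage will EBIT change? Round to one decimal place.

Contribution at this volume is 141,540 × R$85.15 = R$12,052,131.00.
Subtracting fixed costs: EBIT = R$12,052,131.00 − R$3,863,600 = R$8,188,531.00.
So DOL = total CM / EBIT = R$12,052,131.00 / R$8,188,531.00 = 1.4718.
Operating income changes by 1.4718 × +10.3% = +15.2%.

+15.2%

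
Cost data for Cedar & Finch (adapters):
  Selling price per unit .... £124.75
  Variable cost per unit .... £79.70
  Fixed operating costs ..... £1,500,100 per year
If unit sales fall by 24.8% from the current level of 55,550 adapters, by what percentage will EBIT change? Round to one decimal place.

-61.9%

Contribution at this volume is 55,550 × £45.05 = £2,502,527.50.
Subtracting fixed costs: EBIT = £2,502,527.50 − £1,500,100 = £1,002,427.50.
DOL = contribution ÷ EBIT = £2,502,527.50 ÷ £1,002,427.50 = 2.4965.
So EBIT moves 2.4965 × (-24.8%) = -61.9%.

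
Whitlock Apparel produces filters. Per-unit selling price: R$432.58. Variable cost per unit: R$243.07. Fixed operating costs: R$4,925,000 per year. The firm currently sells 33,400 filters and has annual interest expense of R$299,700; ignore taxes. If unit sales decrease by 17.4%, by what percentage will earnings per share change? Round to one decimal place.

-99.7%

Total contribution margin = 33,400 × R$189.51 = R$6,329,634.00.
Operating income = contribution − fixed costs = R$6,329,634.00 − R$4,925,000 = R$1,404,634.00.
Interest = R$299,700.00, so EBIT − I = R$1,104,934.00.
Degree of combined leverage = contribution ÷ (EBIT − I) = R$6,329,634.00 ÷ R$1,104,934.00 = 5.7285.
EPS therefore changes by 5.7285 × (-17.4%) = -99.7%.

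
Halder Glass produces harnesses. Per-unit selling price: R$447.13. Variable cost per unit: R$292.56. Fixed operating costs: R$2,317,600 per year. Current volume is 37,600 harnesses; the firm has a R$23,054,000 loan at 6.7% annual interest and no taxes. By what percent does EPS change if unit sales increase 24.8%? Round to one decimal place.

+73.9%

Contribution at this volume is 37,600 × R$154.57 = R$5,811,832.00.
EBIT = R$5,811,832.00 − R$2,317,600 = R$3,494,232.00.
Interest = R$1,544,618.00, so EBIT − I = R$1,949,614.00.
DCL = total CM / (EBIT − I) = R$5,811,832.00 / R$1,949,614.00 = 2.9810.
EPS therefore changes by 2.9810 × (+24.8%) = +73.9%.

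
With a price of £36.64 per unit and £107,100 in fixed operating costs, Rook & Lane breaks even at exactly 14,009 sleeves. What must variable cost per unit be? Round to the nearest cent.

£28.99

Contribution per unit must be FC / Q = £107,100 / 14,009 = £7.6451.
Variable cost per unit = £36.64 − £7.6451 = £28.99.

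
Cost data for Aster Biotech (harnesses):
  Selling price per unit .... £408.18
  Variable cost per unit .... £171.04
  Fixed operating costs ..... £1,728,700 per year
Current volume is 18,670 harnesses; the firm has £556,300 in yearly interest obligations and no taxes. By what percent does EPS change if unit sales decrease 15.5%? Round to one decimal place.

Total contribution margin = 18,670 × £237.14 = £4,427,403.80.
Operating income = contribution − fixed costs = £4,427,403.80 − £1,728,700 = £2,698,703.80.
After interest of £556,300.00, pre-tax earnings = £2,142,403.80.
DCL = total CM / (EBIT − I) = £4,427,403.80 / £2,142,403.80 = 2.0666.
EPS therefore changes by 2.0666 × (-15.5%) = -32.0%.

-32.0%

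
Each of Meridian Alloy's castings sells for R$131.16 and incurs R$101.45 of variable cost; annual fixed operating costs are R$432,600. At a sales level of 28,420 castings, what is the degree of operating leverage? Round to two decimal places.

2.05

Total contribution margin = 28,420 × R$29.71 = R$844,358.20.
EBIT = R$844,358.20 − R$432,600 = R$411,758.20.
Degree of operating leverage = R$844,358.20 / R$411,758.20 = 2.0506.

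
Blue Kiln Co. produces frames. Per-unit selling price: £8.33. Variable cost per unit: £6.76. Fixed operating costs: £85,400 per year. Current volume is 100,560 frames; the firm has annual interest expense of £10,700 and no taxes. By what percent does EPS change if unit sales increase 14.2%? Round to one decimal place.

Contribution at this volume is 100,560 × £1.57 = £157,879.20.
Operating income = contribution − fixed costs = £157,879.20 − £85,400 = £72,479.20.
Interest = £10,700.00, so EBIT − I = £61,779.20.
Degree of combined leverage = contribution ÷ (EBIT − I) = £157,879.20 ÷ £61,779.20 = 2.5555.
EPS therefore changes by 2.5555 × (+14.2%) = +36.3%.

+36.3%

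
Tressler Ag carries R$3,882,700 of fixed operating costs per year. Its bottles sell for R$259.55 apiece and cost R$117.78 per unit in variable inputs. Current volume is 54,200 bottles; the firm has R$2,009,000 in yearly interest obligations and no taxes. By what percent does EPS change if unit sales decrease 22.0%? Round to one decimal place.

-94.3%

Contribution at this volume is 54,200 × R$141.77 = R$7,683,934.00.
EBIT = R$7,683,934.00 − R$3,882,700 = R$3,801,234.00.
Interest = R$2,009,000.00, so EBIT − I = R$1,792,234.00.
DCL = total CM / (EBIT − I) = R$7,683,934.00 / R$1,792,234.00 = 4.2873.
EPS therefore changes by 4.2873 × (-22.0%) = -94.3%.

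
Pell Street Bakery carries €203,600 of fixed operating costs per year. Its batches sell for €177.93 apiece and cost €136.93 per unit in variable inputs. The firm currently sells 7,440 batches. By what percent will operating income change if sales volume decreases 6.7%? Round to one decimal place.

Contribution at this volume is 7,440 × €41.00 = €305,040.00.
Subtracting fixed costs: EBIT = €305,040.00 − €203,600 = €101,440.00.
Degree of operating leverage = €305,040.00 / €101,440.00 = 3.0071.
%ΔEBIT = DOL × %ΔSales = 3.0071 × -6.7% = -20.1%.

-20.1%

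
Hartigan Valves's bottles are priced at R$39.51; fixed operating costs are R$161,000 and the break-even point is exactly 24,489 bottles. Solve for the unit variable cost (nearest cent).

At break-even, FC = Q × (P − VC), so P − VC = R$161,000 ÷ 24,489 = R$6.5744.
Variable cost per unit = R$39.51 − R$6.5744 = R$32.94.

R$32.94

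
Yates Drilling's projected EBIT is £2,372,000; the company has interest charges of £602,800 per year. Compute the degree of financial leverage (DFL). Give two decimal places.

1.34

Interest = £602,800.00.
DFL = EBIT ÷ (EBIT − I) = £2,372,000 ÷ (£2,372,000 − £602,800.00) = £2,372,000 ÷ £1,769,200.00 = 1.3407.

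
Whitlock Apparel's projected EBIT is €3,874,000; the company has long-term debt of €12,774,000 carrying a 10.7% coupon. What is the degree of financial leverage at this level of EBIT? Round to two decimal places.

Interest = €1,366,818.00.
Degree of financial leverage = EBIT / (EBIT − interest) = €3,874,000 / €2,507,182.00 = 1.5452.

1.55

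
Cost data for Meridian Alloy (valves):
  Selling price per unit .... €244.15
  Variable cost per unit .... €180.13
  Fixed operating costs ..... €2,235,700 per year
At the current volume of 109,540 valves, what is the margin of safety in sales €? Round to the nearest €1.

Unit CM = price − variable cost = €244.15 − €180.13 = €64.02. Break-even units = €2,235,700 ÷ €64.02 = 34,921.90; break-even revenue = 34,921.90 × €244.15 = €8,526,181.74.
Current sales = 109,540 × €244.15 = €26,744,191.00.
Margin of safety = €26,744,191.00 − €8,526,181.74 = €18,218,009.

€18,218,009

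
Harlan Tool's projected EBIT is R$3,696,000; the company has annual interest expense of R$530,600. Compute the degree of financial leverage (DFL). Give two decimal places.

1.17

Annual interest charges come to R$530,600.00.
DFL = EBIT ÷ (EBIT − I) = R$3,696,000 ÷ (R$3,696,000 − R$530,600.00) = R$3,696,000 ÷ R$3,165,400.00 = 1.1676.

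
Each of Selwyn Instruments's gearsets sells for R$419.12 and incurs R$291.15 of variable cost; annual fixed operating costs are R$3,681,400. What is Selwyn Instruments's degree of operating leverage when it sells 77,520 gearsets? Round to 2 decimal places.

At 77,520 units, contribution = 77,520 × R$127.97 = R$9,920,234.40.
Subtracting fixed costs: EBIT = R$9,920,234.40 − R$3,681,400 = R$6,238,834.40.
Degree of operating leverage = R$9,920,234.40 / R$6,238,834.40 = 1.5901.

1.59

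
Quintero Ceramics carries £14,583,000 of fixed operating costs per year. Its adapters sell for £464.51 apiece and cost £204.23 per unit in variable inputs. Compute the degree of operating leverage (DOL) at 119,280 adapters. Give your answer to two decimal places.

1.89

Total contribution margin = 119,280 × £260.28 = £31,046,198.40.
Subtracting fixed costs: EBIT = £31,046,198.40 − £14,583,000 = £16,463,198.40.
So DOL = total CM / EBIT = £31,046,198.40 / £16,463,198.40 = 1.8858.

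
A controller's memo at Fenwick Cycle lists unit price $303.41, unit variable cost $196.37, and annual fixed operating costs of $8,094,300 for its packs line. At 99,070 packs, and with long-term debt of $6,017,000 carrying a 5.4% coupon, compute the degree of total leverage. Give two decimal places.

At 99,070 units, contribution = 99,070 × $107.04 = $10,604,452.80.
EBIT = $10,604,452.80 − $8,094,300 = $2,510,152.80. Interest = $324,918.00, so EBIT − I = $2,185,234.80.
Degree of total leverage = total CM / (EBIT − interest) = $10,604,452.80 / $2,185,234.80 = 4.8528.

4.85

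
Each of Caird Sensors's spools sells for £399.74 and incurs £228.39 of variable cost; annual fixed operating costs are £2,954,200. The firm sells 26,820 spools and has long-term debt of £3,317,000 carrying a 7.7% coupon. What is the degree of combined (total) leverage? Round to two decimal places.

Contribution at this volume is 26,820 × £171.35 = £4,595,607.00.
EBIT = £4,595,607.00 − £2,954,200 = £1,641,407.00. Interest = £255,409.00, so EBIT − I = £1,385,998.00.
DCL = contribution ÷ (EBIT − I) = £4,595,607.00 ÷ £1,385,998.00 = 3.3157.

3.32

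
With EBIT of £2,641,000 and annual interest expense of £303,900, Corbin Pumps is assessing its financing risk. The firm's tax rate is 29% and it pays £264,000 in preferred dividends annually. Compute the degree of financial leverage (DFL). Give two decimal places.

Interest = £303,900.00.
Preferred dividends grossed up pre-tax: £264,000 / (1 − 0.29) = £371,830.99.
DFL = EBIT ÷ [EBIT − I − D_p/(1−t)] = £2,641,000 ÷ [£2,641,000 − £303,900.00 − £371,830.99] = £2,641,000 ÷ £1,965,269.01 = 1.3438.

1.34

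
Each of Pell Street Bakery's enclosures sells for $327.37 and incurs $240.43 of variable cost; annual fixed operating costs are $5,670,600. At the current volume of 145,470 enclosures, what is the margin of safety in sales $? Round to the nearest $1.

$26,270,037

Each unit contributes $327.37 − $240.43 = $86.94. Break-even units = $5,670,600 ÷ $86.94 = 65,224.29; break-even revenue = 65,224.29 × $327.37 = $21,352,476.67.
Current sales = 145,470 × $327.37 = $47,622,513.90.
Margin of safety = $47,622,513.90 − $21,352,476.67 = $26,270,037.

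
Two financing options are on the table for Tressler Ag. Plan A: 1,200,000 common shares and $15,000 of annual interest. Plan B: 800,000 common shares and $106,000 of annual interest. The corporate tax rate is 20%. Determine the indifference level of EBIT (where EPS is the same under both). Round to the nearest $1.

$288,000

Set EPS_A = EPS_B: (EBIT − $15,000)(1 − 0.20) ÷ 1,200,000 = (EBIT − $106,000)(1 − 0.20) ÷ 800,000.
Cancelling (1 − t) and cross-multiplying: 800,000·(EBIT − 15,000) = 1,200,000·(EBIT − 106,000).
Solving, EBIT = (106,000·1,200,000 − 15,000·800,000) / (1,200,000 − 800,000) = 115,200,000,000 / 400,000 = 288,000.00.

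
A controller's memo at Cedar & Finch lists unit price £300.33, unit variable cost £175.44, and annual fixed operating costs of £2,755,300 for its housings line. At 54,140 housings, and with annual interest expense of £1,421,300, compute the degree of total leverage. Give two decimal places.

Contribution at this volume is 54,140 × £124.89 = £6,761,544.60.
EBIT = £6,761,544.60 − £2,755,300 = £4,006,244.60. Interest = £1,421,300.00, so EBIT − I = £2,584,944.60.
DCL = contribution ÷ (EBIT − I) = £6,761,544.60 ÷ £2,584,944.60 = 2.6157.

2.62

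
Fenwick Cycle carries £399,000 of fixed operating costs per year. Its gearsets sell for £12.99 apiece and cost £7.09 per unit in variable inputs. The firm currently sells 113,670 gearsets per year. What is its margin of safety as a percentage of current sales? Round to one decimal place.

Unit CM = price − variable cost = £12.99 − £7.09 = £5.90. Break-even units = £399,000 ÷ £5.90 = 67,627.12; break-even revenue = 67,627.12 × £12.99 = £878,476.27.
Current sales = 113,670 × £12.99 = £1,476,573.30.
Margin of safety = (£1,476,573.30 − £878,476.27) ÷ £1,476,573.30 = 40.5%.

40.5%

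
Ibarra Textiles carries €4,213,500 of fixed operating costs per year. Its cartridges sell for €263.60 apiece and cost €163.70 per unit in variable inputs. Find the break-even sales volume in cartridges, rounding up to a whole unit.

42,178 cartridges

Each unit contributes €263.60 − €163.70 = €99.90.
Break-even Q = €4,213,500 / €99.90 = 42,177.18 → 42,178 cartridges.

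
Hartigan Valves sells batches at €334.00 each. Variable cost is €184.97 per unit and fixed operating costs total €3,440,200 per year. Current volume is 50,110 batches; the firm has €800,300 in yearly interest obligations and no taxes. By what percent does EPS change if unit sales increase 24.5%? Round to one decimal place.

+56.7%

At 50,110 units, contribution = 50,110 × €149.03 = €7,467,893.30.
EBIT = €7,467,893.30 − €3,440,200 = €4,027,693.30.
Interest = €800,300.00, so EBIT − I = €3,227,393.30.
DCL = total CM / (EBIT − I) = €7,467,893.30 / €3,227,393.30 = 2.3139.
%ΔEPS = DCL × %ΔSales = 2.3139 × +24.5% = +56.7%.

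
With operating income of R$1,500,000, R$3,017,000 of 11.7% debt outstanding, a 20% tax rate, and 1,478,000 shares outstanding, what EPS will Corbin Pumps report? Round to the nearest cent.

Interest = R$352,989.00, so EBT = R$1,500,000 − R$352,989.00 = R$1,147,011.00.
Net income = R$1,147,011.00 × (1 − 0.20) = R$917,608.80.
Per share: R$917,608.80 / 1,478,000 shares = R$0.62.

R$0.62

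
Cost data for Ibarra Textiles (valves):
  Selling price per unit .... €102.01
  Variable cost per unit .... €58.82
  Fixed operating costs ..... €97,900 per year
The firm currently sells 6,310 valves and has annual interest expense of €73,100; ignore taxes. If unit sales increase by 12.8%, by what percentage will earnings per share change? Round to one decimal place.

Total contribution margin = 6,310 × €43.19 = €272,528.90.
EBIT = €272,528.90 − €97,900 = €174,628.90.
After interest of €73,100.00, pre-tax earnings = €101,528.90.
DCL = total CM / (EBIT − I) = €272,528.90 / €101,528.90 = 2.6842.
%ΔEPS = DCL × %ΔSales = 2.6842 × +12.8% = +34.4%.

+34.4%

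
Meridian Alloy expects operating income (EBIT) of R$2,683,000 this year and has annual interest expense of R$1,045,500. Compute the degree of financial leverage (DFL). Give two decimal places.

Interest = R$1,045,500.00.
Degree of financial leverage = EBIT / (EBIT − interest) = R$2,683,000 / R$1,637,500.00 = 1.6385.

1.64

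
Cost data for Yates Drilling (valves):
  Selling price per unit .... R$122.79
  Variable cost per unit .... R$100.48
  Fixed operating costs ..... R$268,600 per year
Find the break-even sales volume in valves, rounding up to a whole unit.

Each unit contributes R$122.79 − R$100.48 = R$22.31.
Units to break even: R$268,600 ÷ R$22.31 = 12,039.44, rounded up to 12,040.

12,040 valves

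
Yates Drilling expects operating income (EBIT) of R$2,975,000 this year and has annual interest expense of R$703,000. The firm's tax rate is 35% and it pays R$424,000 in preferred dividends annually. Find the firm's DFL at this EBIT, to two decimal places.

Interest = R$703,000.00.
Preferred dividends grossed up pre-tax: R$424,000 / (1 − 0.35) = R$652,307.69.
DFL = EBIT ÷ [EBIT − I − D_p/(1−t)] = R$2,975,000 ÷ [R$2,975,000 − R$703,000.00 − R$652,307.69] = R$2,975,000 ÷ R$1,619,692.31 = 1.8368.

1.84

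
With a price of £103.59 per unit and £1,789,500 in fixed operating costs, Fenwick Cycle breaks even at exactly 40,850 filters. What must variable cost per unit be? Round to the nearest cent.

£59.78

Contribution per unit must be FC / Q = £1,789,500 / 40,850 = £43.8066.
Hence VC = price − CM = £103.59 − £43.8066 = £59.78.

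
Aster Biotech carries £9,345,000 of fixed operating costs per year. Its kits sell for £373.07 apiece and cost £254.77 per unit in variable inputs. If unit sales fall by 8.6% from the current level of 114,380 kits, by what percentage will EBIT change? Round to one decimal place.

-27.8%

At 114,380 units, contribution = 114,380 × £118.30 = £13,531,154.00.
Subtracting fixed costs: EBIT = £13,531,154.00 − £9,345,000 = £4,186,154.00.
Degree of operating leverage = £13,531,154.00 / £4,186,154.00 = 3.2324.
So EBIT moves 3.2324 × (-8.6%) = -27.8%.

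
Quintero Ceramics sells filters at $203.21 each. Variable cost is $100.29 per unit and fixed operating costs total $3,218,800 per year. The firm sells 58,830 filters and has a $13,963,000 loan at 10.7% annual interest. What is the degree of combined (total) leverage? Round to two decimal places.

Total contribution margin = 58,830 × $102.92 = $6,054,783.60.
Subtracting fixed costs: EBIT = $6,054,783.60 − $3,218,800 = $2,835,983.60. Interest = $1,494,041.00, so EBIT − I = $1,341,942.60.
Degree of total leverage = total CM / (EBIT − interest) = $6,054,783.60 / $1,341,942.60 = 4.5120.

4.51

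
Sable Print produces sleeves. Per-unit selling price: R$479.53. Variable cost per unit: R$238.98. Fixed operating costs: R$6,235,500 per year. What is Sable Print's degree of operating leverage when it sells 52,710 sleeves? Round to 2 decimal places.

1.97

Total contribution margin = 52,710 × R$240.55 = R$12,679,390.50.
Subtracting fixed costs: EBIT = R$12,679,390.50 − R$6,235,500 = R$6,443,890.50.
So DOL = total CM / EBIT = R$12,679,390.50 / R$6,443,890.50 = 1.9677.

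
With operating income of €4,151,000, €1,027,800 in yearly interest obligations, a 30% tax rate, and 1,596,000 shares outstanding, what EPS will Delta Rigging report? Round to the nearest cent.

Pre-tax income = €4,151,000 − €1,027,800.00 = €3,123,200.00.
Net income = €3,123,200.00 × (1 − 0.30) = €2,186,240.00.
EPS = €2,186,240.00 ÷ 1,596,000 = €1.37.

€1.37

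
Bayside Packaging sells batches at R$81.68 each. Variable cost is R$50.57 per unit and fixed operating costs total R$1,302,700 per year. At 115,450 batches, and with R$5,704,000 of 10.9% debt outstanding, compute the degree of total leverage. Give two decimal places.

Total contribution margin = 115,450 × R$31.11 = R$3,591,649.50.
Subtracting fixed costs: EBIT = R$3,591,649.50 − R$1,302,700 = R$2,288,949.50. Interest = R$621,736.00, so EBIT − I = R$1,667,213.50.
DCL = contribution ÷ (EBIT − I) = R$3,591,649.50 ÷ R$1,667,213.50 = 2.1543.

2.15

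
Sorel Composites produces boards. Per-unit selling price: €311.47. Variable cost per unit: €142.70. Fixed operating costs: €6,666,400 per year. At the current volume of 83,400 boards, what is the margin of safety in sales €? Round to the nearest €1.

Each unit contributes €311.47 − €142.70 = €168.77. Break-even units = €6,666,400 ÷ €168.77 = 39,499.91; break-even revenue = 39,499.91 × €311.47 = €12,303,037.32.
Actual sales revenue = 83,400 × €311.47 = €25,976,598.00.
Margin of safety = €25,976,598.00 − €12,303,037.32 = €13,673,561.

€13,673,561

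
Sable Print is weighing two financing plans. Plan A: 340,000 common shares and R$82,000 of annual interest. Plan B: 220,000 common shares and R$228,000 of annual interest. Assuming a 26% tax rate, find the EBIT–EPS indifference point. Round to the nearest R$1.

R$495,667

At indifference, (EBIT − 82,000)(1 − t)/340,000 = (EBIT − 228,000)(1 − t)/220,000.
The (1 − t) factor cancels: (EBIT − 82,000) × 220,000 = (EBIT − 228,000) × 340,000.
EBIT × (340,000 − 220,000) = 228,000 × 340,000 − 82,000 × 220,000 = 59,480,000,000, so EBIT = 59,480,000,000 ÷ 120,000 = 495,666.67.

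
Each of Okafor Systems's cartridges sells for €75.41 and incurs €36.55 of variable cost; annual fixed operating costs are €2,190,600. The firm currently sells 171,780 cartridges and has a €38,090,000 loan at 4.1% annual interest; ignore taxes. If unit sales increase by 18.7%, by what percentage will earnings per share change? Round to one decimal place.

Contribution at this volume is 171,780 × €38.86 = €6,675,370.80.
EBIT = €6,675,370.80 − €2,190,600 = €4,484,770.80.
After interest of €1,561,690.00, pre-tax earnings = €2,923,080.80.
DCL = total CM / (EBIT − I) = €6,675,370.80 / €2,923,080.80 = 2.2837.
%ΔEPS = DCL × %ΔSales = 2.2837 × +18.7% = +42.7%.

+42.7%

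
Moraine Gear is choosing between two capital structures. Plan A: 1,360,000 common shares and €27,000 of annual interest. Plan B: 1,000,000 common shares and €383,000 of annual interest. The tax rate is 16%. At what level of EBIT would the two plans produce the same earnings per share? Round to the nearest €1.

At indifference, (EBIT − 27,000)(1 − t)/1,360,000 = (EBIT − 383,000)(1 − t)/1,000,000.
The (1 − t) factor cancels: (EBIT − 27,000) × 1,000,000 = (EBIT − 383,000) × 1,360,000.
Solving, EBIT = (383,000·1,360,000 − 27,000·1,000,000) / (1,360,000 − 1,000,000) = 493,880,000,000 / 360,000 = 1,371,888.89.

€1,371,889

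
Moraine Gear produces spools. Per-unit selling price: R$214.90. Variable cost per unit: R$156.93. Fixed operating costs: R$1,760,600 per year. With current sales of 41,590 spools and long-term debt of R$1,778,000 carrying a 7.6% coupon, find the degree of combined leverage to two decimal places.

4.68

At 41,590 units, contribution = 41,590 × R$57.97 = R$2,410,972.30.
Operating income = contribution − fixed costs = R$2,410,972.30 − R$1,760,600 = R$650,372.30. Interest = R$135,128.00.
DOL = R$2,410,972.30 ÷ R$650,372.30 = 3.7071; DFL = R$650,372.30 ÷ R$515,244.30 = 1.2623.
Combined leverage = 3.7071 × 1.2623 = 4.6795.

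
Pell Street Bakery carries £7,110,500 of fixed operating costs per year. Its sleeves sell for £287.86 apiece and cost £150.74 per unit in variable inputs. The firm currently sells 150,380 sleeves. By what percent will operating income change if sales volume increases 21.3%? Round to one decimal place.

+32.5%

Contribution at this volume is 150,380 × £137.12 = £20,620,105.60.
EBIT = £20,620,105.60 − £7,110,500 = £13,509,605.60.
So DOL = total CM / EBIT = £20,620,105.60 / £13,509,605.60 = 1.5263.
Operating income changes by 1.5263 × +21.3% = +32.5%.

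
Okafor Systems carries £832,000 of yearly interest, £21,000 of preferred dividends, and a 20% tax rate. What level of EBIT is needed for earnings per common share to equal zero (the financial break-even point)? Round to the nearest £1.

Preferred dividends are paid after tax, so their pre-tax equivalent is £21,000 ÷ (1 − 0.20) = £26,250.00.
EPS = 0 when EBIT covers interest plus the pre-tax preferred burden: £832,000 + £26,250.00 = £858,250.00.

£858,250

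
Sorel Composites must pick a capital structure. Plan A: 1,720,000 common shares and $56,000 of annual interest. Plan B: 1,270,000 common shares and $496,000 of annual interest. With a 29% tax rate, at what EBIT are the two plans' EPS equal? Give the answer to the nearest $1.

At indifference, (EBIT − 56,000)(1 − t)/1,720,000 = (EBIT − 496,000)(1 − t)/1,270,000.
Cancelling (1 − t) and cross-multiplying: 1,270,000·(EBIT − 56,000) = 1,720,000·(EBIT − 496,000).
EBIT × (1,720,000 − 1,270,000) = 496,000 × 1,720,000 − 56,000 × 1,270,000 = 782,000,000,000, so EBIT = 782,000,000,000 ÷ 450,000 = 1,737,777.78.

$1,737,778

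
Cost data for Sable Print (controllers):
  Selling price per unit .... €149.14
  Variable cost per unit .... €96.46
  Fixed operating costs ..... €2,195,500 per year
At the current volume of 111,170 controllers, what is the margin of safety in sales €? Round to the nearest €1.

€10,364,312

Contribution margin per unit = €149.14 − €96.46 = €52.68. Break-even units = €2,195,500 ÷ €52.68 = 41,676.16; break-even revenue = 41,676.16 × €149.14 = €6,215,582.19.
Actual sales revenue = 111,170 × €149.14 = €16,579,893.80.
Margin of safety = €16,579,893.80 − €6,215,582.19 = €10,364,312.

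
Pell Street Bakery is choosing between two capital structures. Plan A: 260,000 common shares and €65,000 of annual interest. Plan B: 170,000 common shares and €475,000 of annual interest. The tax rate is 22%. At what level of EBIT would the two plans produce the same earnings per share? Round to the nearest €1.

Set EPS_A = EPS_B: (EBIT − €65,000)(1 − 0.22) ÷ 260,000 = (EBIT − €475,000)(1 − 0.22) ÷ 170,000.
Cancelling (1 − t) and cross-multiplying: 170,000·(EBIT − 65,000) = 260,000·(EBIT − 475,000).
EBIT × (260,000 − 170,000) = 475,000 × 260,000 − 65,000 × 170,000 = 112,450,000,000, so EBIT = 112,450,000,000 ÷ 90,000 = 1,249,444.44.

€1,249,444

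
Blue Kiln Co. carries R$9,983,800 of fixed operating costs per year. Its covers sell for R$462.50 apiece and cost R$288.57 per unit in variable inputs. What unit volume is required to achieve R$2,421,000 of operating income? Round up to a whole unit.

Unit CM = price − variable cost = R$462.50 − R$288.57 = R$173.93.
Need Q such that Q × R$173.93 − R$9,983,800 = R$2,421,000, i.e. Q = R$12,404,800 / R$173.93 = 71,320.65 → 71,321.

71,321 covers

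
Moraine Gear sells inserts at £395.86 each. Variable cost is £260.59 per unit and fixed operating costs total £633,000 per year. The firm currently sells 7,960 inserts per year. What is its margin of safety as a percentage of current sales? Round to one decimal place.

Contribution margin per unit = £395.86 − £260.59 = £135.27. Break-even units = £633,000 ÷ £135.27 = 4,679.53; break-even revenue = 4,679.53 × £395.86 = £1,852,438.68.
Actual sales revenue = 7,960 × £395.86 = £3,151,045.60.
Margin of safety = (£3,151,045.60 − £1,852,438.68) ÷ £3,151,045.60 = 41.2%.

41.2%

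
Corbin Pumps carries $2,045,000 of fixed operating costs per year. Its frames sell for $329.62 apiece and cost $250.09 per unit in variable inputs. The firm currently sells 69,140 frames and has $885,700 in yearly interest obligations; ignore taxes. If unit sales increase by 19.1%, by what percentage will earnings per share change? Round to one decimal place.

+40.9%

At 69,140 units, contribution = 69,140 × $79.53 = $5,498,704.20.
Subtracting fixed costs: EBIT = $5,498,704.20 − $2,045,000 = $3,453,704.20.
After interest of $885,700.00, pre-tax earnings = $2,568,004.20.
DCL = total CM / (EBIT − I) = $5,498,704.20 / $2,568,004.20 = 2.1412.
EPS therefore changes by 2.1412 × (+19.1%) = +40.9%.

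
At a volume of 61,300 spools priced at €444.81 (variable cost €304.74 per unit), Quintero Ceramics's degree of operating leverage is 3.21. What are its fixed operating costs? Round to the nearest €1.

Contribution at this volume is 61,300 × €140.07 = €8,586,291.00.
DOL = contribution / EBIT, so EBIT = €8,586,291.00 / 3.21 = €2,674,857.01.
And FC = contribution − EBIT = €8,586,291.00 − €2,674,857.01 = €5,911,434.

€5,911,434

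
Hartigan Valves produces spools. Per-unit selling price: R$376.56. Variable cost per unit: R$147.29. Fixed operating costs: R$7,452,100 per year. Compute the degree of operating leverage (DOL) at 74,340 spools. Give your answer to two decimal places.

At 74,340 units, contribution = 74,340 × R$229.27 = R$17,043,931.80.
Subtracting fixed costs: EBIT = R$17,043,931.80 − R$7,452,100 = R$9,591,831.80.
Degree of operating leverage = R$17,043,931.80 / R$9,591,831.80 = 1.7769.

1.78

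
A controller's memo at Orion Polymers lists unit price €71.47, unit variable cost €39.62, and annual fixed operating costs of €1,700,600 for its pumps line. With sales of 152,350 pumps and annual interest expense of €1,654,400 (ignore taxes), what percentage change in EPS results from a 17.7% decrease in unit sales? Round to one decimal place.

-57.4%

At 152,350 units, contribution = 152,350 × €31.85 = €4,852,347.50.
EBIT = €4,852,347.50 − €1,700,600 = €3,151,747.50.
After interest of €1,654,400.00, pre-tax earnings = €1,497,347.50.
DCL = total CM / (EBIT − I) = €4,852,347.50 / €1,497,347.50 = 3.2406.
%ΔEPS = DCL × %ΔSales = 3.2406 × -17.7% = -57.4%.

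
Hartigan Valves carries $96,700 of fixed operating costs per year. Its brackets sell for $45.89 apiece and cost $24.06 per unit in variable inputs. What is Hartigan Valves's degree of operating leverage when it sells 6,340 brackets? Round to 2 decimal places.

3.32

Contribution at this volume is 6,340 × $21.83 = $138,402.20.
Operating income = contribution − fixed costs = $138,402.20 − $96,700 = $41,702.20.
DOL = contribution ÷ EBIT = $138,402.20 ÷ $41,702.20 = 3.3188.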